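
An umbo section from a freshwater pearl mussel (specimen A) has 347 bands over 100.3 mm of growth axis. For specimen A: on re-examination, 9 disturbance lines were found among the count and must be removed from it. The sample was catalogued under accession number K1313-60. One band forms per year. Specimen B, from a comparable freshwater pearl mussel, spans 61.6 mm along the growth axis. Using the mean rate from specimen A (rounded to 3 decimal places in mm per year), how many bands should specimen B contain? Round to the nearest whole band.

Specimen A: true band count = 347 − 9 = 338.
A: 100.3 mm over 338 years gives 100.3 / 338 ≈ 0.297 mm/year.
B spans 61.6 / 0.297 = 207.41 years ≈ 207 bands.

207 bands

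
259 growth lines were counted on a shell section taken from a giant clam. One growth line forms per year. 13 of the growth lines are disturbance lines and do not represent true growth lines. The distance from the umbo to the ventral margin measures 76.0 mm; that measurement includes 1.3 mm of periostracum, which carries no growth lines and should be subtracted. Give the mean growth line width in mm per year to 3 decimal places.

True growth line count = 259 − 13 = 246.
The growth record spans 76.0 − 1.3 = 74.7 mm.
Extension rate ≈ 74.7 / 246 = 0.304 mm per year.

0.304 mm per year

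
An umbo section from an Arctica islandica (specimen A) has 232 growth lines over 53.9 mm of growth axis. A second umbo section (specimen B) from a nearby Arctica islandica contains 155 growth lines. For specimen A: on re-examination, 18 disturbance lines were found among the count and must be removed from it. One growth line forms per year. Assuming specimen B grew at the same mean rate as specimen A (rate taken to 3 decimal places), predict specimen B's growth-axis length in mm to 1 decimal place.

Specimen A: true growth line count = 232 − 18 = 214.
A: Mean rate = 53.9 mm / 214 years ≈ 0.252 mm per year.
B's length ≈ 0.252 × 155 = 39.1 mm.

39.1 mm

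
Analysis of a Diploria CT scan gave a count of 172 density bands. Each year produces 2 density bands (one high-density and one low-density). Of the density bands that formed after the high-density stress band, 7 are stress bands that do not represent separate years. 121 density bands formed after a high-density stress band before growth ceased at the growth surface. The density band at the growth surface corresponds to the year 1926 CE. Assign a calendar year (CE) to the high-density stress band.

121 density bands post-date the high-density stress band.
Removing the 7 false density bands leaves 121 − 7 = 114 true density bands beyond the high-density stress band.
With 2 density bands per year, 114 / 2 = 57 years.
1926 − 57 = 1869 CE.

1869 CE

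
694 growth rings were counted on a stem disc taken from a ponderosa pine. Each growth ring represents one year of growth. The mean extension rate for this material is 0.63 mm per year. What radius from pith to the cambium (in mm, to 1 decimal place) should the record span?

437.2 mm

694 years of growth are recorded.
694 years at 0.63 mm/year gives 0.63 × 694 = 437.2 mm.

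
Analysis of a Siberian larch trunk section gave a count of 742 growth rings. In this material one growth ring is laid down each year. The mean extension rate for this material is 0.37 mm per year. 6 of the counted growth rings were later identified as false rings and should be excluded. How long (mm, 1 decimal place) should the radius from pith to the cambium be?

272.3 mm

Adjusted count: 742 − 6 = 736 growth rings.
Predicted length = 0.37 mm/year × 736 years = 272.3 mm.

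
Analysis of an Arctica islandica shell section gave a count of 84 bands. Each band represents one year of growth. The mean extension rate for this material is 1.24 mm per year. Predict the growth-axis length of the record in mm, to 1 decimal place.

The record spans 84 years at 1.24 mm per year.
Length ≈ 1.24 × 84 = 104.2 mm.

104.2 mm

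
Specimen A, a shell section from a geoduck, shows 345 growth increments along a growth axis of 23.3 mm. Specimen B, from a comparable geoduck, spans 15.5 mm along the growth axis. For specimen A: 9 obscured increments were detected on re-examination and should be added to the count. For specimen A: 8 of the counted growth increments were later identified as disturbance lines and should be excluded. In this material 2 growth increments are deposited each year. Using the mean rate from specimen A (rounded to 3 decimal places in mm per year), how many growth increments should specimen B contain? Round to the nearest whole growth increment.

230 growth increments

Specimen A: true growth increment count = 345 − 8 + 9 = 346.
Specimen A: dividing by 2 growth increments per year: 346 / 2 = 173 years.
A: Mean rate = 23.3 mm / 173 years ≈ 0.135 mm/year.
B spans 15.5 / 0.135 = 114.81 years; at 2 growth increments per year that is 114.81 × 2 ≈ 230 growth increments.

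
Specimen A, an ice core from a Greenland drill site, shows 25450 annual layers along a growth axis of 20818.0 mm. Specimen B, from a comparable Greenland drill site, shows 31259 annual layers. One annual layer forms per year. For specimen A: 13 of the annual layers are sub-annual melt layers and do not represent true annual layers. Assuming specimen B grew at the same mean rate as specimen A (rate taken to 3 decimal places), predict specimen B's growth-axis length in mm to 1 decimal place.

Specimen A: correcting the raw count gives 25450 − 13 = 25437 true annual layers.
A: Extension rate ≈ 20818.0 / 25437 = 0.818 mm/year.
Length of B = 0.818 × 31259 = 25569.9 mm.

25569.9 mm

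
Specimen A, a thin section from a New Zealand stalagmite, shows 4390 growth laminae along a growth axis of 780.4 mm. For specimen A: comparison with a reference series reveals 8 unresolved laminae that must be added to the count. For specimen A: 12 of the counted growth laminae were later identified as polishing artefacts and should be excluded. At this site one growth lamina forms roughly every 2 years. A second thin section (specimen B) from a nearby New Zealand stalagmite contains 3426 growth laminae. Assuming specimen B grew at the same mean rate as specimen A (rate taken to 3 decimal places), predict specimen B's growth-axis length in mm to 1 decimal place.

Specimen A: correcting the raw count gives 4390 − 12 + 8 = 4386 true growth laminae.
Specimen A: at 2 years per growth lamina, 4386 × 2 = 8772 years.
A: Extension rate ≈ 780.4 / 8772 = 0.089 mm/year.
Specimen B: 3426 growth laminae at 2 years each span 3426 × 2 = 6852 years. B's length ≈ 0.089 × 6852 = 609.8 mm.

609.8 mm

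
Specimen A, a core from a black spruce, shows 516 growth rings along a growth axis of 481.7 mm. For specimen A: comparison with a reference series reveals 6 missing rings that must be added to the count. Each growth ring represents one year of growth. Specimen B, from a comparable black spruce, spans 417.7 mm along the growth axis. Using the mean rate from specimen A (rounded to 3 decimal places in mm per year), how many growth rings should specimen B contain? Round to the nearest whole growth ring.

453 growth rings

Specimen A: adjusted count: 516 + 6 = 522 growth rings.
A: Extension rate ≈ 481.7 / 522 = 0.923 mm/year.
B spans 417.7 / 0.923 = 452.55 years ≈ 453 growth rings.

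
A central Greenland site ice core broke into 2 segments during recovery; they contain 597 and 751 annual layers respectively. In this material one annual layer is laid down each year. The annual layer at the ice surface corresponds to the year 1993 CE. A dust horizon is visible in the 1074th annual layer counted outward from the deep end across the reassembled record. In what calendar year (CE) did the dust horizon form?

1719 CE

Total annual layers = 597 + 751 = 1348.
The dust horizon sits at annual layer 1074 from the deep end, so 1348 − 1074 = 274 annual layers formed after it.
The annual layer at the ice surface is 1993 CE, so the dust horizon dates to 1993 − 274 = 1719 CE.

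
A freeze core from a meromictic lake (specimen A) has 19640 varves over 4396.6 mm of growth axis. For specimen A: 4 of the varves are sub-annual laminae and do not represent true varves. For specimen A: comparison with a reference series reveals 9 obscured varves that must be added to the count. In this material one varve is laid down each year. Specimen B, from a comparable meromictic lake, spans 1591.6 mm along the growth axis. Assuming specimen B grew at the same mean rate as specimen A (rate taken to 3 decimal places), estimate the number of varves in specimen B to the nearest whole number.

7105 varves

Specimen A: adjusted count: 19640 − 4 + 9 = 19645 varves.
A: 4396.6 mm over 19645 years gives 4396.6 / 19645 ≈ 0.224 mm per year.
Specimen B: 1591.6 mm / 0.224 mm per year = 7105.36 years ≈ 7105 varves.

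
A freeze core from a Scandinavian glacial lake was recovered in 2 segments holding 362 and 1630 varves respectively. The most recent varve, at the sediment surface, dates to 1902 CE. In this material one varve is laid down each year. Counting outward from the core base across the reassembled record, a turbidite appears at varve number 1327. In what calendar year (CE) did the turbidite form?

Total varves = 362 + 1630 = 1992.
1992 − 1327 = 665 varves lie beyond the turbidite toward the sediment surface.
The varve at the sediment surface is 1902 CE, so the turbidite dates to 1902 − 665 = 1237 CE.

1237 CE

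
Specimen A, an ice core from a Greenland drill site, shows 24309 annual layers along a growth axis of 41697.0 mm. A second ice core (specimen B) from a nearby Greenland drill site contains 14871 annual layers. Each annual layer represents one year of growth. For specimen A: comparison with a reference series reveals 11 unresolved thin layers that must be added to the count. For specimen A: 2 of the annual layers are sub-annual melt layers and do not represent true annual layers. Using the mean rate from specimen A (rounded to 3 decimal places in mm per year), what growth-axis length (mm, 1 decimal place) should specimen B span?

25503.8 mm

Specimen A: correcting the raw count gives 24309 − 2 + 11 = 24318 true annual layers.
A: Extension rate ≈ 41697.0 / 24318 = 1.715 mm/yr.
For B, 1.715 mm/year × 14871 years = 25503.8 mm.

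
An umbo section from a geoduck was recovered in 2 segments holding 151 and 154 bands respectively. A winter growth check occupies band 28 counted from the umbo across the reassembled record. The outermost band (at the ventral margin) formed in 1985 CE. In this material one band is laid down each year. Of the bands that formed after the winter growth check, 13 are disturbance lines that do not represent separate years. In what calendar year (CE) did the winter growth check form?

1721 CE

Total bands = 151 + 154 = 305.
Between band 28 and the ventral margin there are 305 − 28 = 277 bands.
277 − 13 false = 264 true bands after the winter growth check.
1985 − 264 = 1721 CE.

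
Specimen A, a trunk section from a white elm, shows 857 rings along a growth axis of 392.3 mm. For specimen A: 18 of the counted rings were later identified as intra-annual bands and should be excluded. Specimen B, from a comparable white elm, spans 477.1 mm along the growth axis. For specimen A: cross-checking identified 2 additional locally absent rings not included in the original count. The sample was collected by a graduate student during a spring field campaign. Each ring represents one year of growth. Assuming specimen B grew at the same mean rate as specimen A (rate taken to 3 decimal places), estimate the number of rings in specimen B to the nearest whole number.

1024 rings

Specimen A: correcting the raw count gives 857 − 18 + 2 = 841 true rings.
A: 392.3 mm over 841 years gives 392.3 / 841 ≈ 0.466 mm/year.
Specimen B: 477.1 mm / 0.466 mm per year = 1023.82 years ≈ 1024 rings.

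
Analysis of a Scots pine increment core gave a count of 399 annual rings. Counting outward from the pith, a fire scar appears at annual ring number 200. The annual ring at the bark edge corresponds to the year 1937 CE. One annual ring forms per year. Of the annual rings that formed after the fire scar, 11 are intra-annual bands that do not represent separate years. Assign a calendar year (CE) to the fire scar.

1749 CE

399 − 200 = 199 annual rings lie beyond the fire scar toward the bark edge.
199 − 11 false = 188 true annual rings after the fire scar.
The annual ring at the bark edge is 1937 CE, so the fire scar dates to 1937 − 188 = 1749 CE.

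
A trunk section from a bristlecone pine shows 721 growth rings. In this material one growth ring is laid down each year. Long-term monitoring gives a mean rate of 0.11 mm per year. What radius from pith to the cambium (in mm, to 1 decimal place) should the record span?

721 years of growth are recorded.
Length ≈ 0.11 × 721 = 79.3 mm.

79.3 mm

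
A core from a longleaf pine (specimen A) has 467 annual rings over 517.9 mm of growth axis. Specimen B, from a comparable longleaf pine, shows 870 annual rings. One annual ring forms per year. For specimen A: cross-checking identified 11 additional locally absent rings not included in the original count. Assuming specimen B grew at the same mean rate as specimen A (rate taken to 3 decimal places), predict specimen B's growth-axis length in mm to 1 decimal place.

Specimen A: correcting the raw count gives 467 + 11 = 478 true annual rings.
A: Extension rate ≈ 517.9 / 478 = 1.083 mm per year.
Length of B = 1.083 × 870 = 942.2 mm.

942.2 mm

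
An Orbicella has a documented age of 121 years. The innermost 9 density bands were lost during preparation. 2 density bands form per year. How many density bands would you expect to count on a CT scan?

233 density bands

Expected density bands: 121 × 2 = 242.
Subtracting the 9 density bands not captured gives 242 − 9 = 233 density bands in the record.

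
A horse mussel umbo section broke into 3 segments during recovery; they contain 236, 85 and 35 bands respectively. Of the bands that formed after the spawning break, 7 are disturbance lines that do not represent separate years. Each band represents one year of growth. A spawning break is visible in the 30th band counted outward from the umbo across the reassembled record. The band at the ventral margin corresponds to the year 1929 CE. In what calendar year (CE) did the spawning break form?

1610 CE

Total bands = 236 + 85 + 35 = 356.
356 − 30 = 326 bands lie beyond the spawning break toward the ventral margin.
Removing the 7 false bands leaves 326 − 7 = 319 true bands beyond the spawning break.
The band at the ventral margin is 1929 CE, so the spawning break dates to 1929 − 319 = 1610 CE.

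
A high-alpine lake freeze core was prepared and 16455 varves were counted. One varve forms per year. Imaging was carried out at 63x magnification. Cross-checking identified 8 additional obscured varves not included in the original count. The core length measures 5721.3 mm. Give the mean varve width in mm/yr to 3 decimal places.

0.348 mm/yr

Adjusted count: 16455 + 8 = 16463 varves.
5721.3 mm over 16463 years gives 5721.3 / 16463 ≈ 0.348 mm/yr.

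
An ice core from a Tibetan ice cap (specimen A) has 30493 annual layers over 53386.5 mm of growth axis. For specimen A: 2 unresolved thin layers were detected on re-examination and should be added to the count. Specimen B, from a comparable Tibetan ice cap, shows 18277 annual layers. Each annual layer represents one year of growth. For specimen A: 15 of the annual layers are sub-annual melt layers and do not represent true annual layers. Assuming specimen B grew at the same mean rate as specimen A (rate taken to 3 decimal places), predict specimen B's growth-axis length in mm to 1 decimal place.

Specimen A: adjusted count: 30493 − 15 + 2 = 30480 annual layers.
A: Mean rate = 53386.5 mm / 30480 years ≈ 1.752 mm/yr.
B's length ≈ 1.752 × 18277 = 32021.3 mm.

32021.3 mm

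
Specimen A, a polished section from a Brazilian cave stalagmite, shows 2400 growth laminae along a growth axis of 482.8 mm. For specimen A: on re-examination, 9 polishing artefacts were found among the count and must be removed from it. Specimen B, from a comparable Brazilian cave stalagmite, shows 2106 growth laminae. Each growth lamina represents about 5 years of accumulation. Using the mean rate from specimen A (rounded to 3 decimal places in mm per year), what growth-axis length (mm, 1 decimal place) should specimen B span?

Specimen A: correcting the raw count gives 2400 − 9 = 2391 true growth laminae.
Specimen A: at 5 years per growth lamina, 2391 × 5 = 11955 years.
A: Extension rate ≈ 482.8 / 11955 = 0.040 mm/yr.
Specimen B: 2106 growth laminae at 5 years each span 2106 × 5 = 10530 years. For B, 0.040 mm/year × 10530 years = 421.2 mm.

421.2 mm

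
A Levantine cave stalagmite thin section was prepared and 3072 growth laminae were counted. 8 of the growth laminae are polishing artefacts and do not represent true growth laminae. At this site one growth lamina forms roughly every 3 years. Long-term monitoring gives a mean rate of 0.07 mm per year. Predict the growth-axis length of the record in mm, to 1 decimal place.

Adjusted count: 3072 − 8 = 3064 growth laminae.
At 3 years per growth lamina, 3064 × 3 = 9192 years.
Length ≈ 0.07 × 9192 = 643.4 mm.

643.4 mm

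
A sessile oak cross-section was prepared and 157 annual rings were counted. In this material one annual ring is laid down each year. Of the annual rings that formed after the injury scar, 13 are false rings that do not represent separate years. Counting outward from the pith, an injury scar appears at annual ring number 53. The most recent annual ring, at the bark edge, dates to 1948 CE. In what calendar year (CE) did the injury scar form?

1857 CE

The injury scar sits at annual ring 53 from the pith, so 157 − 53 = 104 annual rings formed after it.
104 − 13 false = 91 true annual rings after the injury scar.
1948 − 91 = 1857 CE.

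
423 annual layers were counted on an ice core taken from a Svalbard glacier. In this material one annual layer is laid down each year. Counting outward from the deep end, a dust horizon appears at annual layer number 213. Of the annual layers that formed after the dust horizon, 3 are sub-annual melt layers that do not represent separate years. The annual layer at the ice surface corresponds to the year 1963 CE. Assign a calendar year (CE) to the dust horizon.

Between annual layer 213 and the ice surface there are 423 − 213 = 210 annual layers.
Removing the 3 false annual layers leaves 210 − 3 = 207 true annual layers beyond the dust horizon.
1963 − 207 = 1756 CE.

1756 CE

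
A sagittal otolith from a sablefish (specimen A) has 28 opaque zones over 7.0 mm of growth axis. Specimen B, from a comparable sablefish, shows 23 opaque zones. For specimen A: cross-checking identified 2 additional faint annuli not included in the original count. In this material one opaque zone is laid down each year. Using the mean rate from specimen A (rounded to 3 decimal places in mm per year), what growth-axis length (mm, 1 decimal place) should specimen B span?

Specimen A: true opaque zone count = 28 + 2 = 30.
A: Extension rate ≈ 7.0 / 30 = 0.233 mm per year.
Length of B = 0.233 × 23 = 5.4 mm.

5.4 mm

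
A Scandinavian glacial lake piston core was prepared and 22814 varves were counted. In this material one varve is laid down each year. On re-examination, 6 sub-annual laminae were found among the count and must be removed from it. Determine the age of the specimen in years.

22808 yr

Correcting the raw count gives 22814 − 6 = 22808 true varves.
With a one-to-one varve periodicity this is 22808 years.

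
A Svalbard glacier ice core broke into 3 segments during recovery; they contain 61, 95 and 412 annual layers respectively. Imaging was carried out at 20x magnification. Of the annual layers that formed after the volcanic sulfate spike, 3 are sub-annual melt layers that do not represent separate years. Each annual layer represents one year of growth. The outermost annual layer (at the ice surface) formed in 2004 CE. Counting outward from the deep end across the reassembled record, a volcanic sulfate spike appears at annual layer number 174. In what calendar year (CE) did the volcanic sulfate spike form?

Total annual layers = 61 + 95 + 412 = 568.
568 − 174 = 394 annual layers lie beyond the volcanic sulfate spike toward the ice surface.
Removing the 3 false annual layers leaves 394 − 3 = 391 true annual layers beyond the volcanic sulfate spike.
2004 − 391 = 1613 CE.

1613 CE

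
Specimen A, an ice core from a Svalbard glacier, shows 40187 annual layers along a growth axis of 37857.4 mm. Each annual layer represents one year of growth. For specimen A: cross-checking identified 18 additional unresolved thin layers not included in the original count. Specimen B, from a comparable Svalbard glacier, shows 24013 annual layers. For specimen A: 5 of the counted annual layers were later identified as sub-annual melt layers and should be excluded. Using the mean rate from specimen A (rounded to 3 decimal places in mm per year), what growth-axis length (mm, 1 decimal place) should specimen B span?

Specimen A: after corrections the count is 40187 − 5 + 18 = 40200 annual layers.
A: Extension rate ≈ 37857.4 / 40200 = 0.942 mm/year.
For B, 0.942 mm/year × 24013 years = 22620.2 mm.

22620.2 mm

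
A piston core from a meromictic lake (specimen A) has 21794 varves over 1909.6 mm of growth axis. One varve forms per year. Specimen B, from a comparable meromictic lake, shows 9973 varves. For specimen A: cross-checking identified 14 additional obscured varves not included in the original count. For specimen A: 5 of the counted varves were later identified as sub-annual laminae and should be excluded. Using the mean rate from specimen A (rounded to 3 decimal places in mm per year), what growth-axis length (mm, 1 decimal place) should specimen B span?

Specimen A: true varve count = 21794 − 5 + 14 = 21803.
A: 1909.6 mm over 21803 years gives 1909.6 / 21803 ≈ 0.088 mm per year.
For B, 0.088 mm/year × 9973 years = 877.6 mm.

877.6 mm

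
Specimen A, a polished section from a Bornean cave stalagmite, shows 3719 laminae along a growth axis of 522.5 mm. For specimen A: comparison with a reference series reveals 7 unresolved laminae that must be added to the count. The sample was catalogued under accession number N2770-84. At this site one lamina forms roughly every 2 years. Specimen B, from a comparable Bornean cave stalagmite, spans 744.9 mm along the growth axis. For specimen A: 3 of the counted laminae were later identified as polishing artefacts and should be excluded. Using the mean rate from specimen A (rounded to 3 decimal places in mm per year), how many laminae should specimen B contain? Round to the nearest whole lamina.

Specimen A: adjusted count: 3719 − 3 + 7 = 3723 laminae.
Specimen A: multiplying by 2 years per lamina: 3723 × 2 = 7446 years.
A: 522.5 mm over 7446 years gives 522.5 / 7446 ≈ 0.070 mm/year.
For B, 744.9 / 0.070 = 10641.43 years; at 2 years per lamina that is 10641.43 / 2 ≈ 5321 laminae.

5321 laminae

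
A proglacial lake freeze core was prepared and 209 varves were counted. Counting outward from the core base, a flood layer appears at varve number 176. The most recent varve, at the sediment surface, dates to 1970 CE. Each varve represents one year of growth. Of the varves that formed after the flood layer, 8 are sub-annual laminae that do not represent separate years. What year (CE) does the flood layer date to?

Between varve 176 and the sediment surface there are 209 − 176 = 33 varves.
33 − 8 false = 25 true varves after the flood layer.
Counting back 25 years from 1970 CE places the flood layer in 1970 − 25 = 1945 CE.

1945 CE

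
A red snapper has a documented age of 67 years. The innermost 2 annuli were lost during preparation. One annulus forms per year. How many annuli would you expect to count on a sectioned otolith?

65 annuli

At one annulus per year, 67 years correspond to 67 annuli.
Subtracting the 2 annuli not captured gives 67 − 2 = 65 annuli in the record.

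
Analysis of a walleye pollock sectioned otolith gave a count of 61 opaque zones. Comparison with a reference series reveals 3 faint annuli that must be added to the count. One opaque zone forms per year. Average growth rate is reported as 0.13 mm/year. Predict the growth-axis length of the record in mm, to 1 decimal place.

8.3 mm

True opaque zone count = 61 + 3 = 64.
Length ≈ 0.13 × 64 = 8.3 mm.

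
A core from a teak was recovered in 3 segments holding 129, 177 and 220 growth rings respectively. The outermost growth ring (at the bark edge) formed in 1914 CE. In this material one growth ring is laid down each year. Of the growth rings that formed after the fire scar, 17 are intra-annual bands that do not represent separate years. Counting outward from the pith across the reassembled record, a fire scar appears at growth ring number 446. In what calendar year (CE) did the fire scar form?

1851 CE

Total growth rings = 129 + 177 + 220 = 526.
526 − 446 = 80 growth rings lie beyond the fire scar toward the bark edge.
Removing the 17 false growth rings leaves 80 − 17 = 63 true growth rings beyond the fire scar.
1914 − 63 = 1851 CE.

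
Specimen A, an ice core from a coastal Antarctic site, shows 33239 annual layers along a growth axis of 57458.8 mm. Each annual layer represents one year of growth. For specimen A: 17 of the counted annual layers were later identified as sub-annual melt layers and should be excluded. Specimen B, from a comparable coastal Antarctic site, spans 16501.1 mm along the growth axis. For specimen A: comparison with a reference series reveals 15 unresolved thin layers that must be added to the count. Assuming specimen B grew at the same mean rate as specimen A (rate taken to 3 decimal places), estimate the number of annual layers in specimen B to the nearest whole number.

9544 annual layers

Specimen A: after corrections the count is 33239 − 17 + 15 = 33237 annual layers.
A: Mean rate = 57458.8 mm / 33237 years ≈ 1.729 mm/year.
B spans 16501.1 / 1.729 = 9543.72 years ≈ 9544 annual layers.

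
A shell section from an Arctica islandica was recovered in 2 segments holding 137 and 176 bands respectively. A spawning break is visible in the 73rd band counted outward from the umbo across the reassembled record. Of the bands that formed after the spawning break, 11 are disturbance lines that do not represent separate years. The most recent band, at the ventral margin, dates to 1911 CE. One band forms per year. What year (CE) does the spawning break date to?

Total bands = 137 + 176 = 313.
The spawning break sits at band 73 from the umbo, so 313 − 73 = 240 bands formed after it.
Removing the 11 false bands leaves 240 − 11 = 229 true bands beyond the spawning break.
1911 − 229 = 1682 CE.

1682 CE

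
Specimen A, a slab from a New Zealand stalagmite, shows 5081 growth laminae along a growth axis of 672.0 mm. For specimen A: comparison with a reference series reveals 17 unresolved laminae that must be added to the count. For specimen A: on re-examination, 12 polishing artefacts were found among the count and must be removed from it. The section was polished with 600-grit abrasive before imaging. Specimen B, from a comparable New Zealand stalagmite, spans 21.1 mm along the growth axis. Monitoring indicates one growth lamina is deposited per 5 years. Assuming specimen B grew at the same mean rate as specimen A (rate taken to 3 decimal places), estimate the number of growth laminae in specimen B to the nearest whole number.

162 growth laminae

Specimen A: after corrections the count is 5081 − 12 + 17 = 5086 growth laminae.
Specimen A: at 5 years per growth lamina, 5086 × 5 = 25430 years.
A: 672.0 mm over 25430 years gives 672.0 / 25430 ≈ 0.026 mm/year.
B spans 21.1 / 0.026 = 811.54 years; at 5 years per growth lamina that is 811.54 / 5 ≈ 162 growth laminae.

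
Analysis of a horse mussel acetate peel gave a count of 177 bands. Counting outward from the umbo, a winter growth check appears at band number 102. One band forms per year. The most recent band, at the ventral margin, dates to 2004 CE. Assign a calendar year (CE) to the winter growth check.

1929 CE

Between band 102 and the ventral margin there are 177 − 102 = 75 bands.
2004 − 75 = 1929 CE.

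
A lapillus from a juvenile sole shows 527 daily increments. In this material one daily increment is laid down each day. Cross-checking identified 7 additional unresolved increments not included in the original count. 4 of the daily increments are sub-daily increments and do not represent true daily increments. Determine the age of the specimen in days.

True daily increment count = 527 − 4 + 7 = 530.
One daily increment per day makes the duration 530 days.

530 days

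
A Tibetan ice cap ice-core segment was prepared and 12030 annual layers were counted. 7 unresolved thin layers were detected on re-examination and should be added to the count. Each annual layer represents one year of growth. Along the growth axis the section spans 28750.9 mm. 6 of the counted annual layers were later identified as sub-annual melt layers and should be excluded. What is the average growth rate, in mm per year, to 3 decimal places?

Adjusted count: 12030 − 6 + 7 = 12031 annual layers.
Extension rate ≈ 28750.9 / 12031 = 2.390 mm per year.

2.390 mm per year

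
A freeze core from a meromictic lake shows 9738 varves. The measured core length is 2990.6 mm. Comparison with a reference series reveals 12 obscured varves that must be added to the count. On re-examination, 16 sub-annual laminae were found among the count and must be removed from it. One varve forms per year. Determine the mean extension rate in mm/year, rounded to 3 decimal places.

0.307 mm/year

True varve count = 9738 − 16 + 12 = 9734.
2990.6 mm over 9734 years gives 2990.6 / 9734 ≈ 0.307 mm/year.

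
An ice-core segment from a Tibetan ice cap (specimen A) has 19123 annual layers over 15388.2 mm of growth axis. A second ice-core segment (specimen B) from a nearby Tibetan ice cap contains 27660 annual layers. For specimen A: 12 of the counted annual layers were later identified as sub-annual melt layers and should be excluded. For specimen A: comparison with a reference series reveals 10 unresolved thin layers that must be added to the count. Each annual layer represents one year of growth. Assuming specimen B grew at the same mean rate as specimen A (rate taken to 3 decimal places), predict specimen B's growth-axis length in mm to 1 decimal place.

Specimen A: after corrections the count is 19123 − 12 + 10 = 19121 annual layers.
A: 15388.2 mm over 19121 years gives 15388.2 / 19121 ≈ 0.805 mm/year.
For B, 0.805 mm/year × 27660 years = 22266.3 mm.

22266.3 mm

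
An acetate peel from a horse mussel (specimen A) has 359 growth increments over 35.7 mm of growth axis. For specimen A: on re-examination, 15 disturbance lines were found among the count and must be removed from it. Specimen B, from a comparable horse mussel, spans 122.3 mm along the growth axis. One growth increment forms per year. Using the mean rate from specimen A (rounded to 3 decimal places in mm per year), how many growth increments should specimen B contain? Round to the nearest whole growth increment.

1176 growth increments

Specimen A: after corrections the count is 359 − 15 = 344 growth increments.
A: 35.7 mm over 344 years gives 35.7 / 344 ≈ 0.104 mm per year.
For B, 122.3 / 0.104 = 1175.96 years ≈ 1176 growth increments.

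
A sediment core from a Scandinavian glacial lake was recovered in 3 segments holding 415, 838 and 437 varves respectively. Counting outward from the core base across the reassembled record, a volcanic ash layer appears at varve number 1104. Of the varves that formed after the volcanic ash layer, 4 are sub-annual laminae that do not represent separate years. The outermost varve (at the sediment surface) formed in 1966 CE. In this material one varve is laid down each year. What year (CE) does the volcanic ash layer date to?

Total varves = 415 + 838 + 437 = 1690.
1690 − 1104 = 586 varves lie beyond the volcanic ash layer toward the sediment surface.
Excluding 4 false varves: 586 − 4 = 582.
Counting back 582 years from 1966 CE places the volcanic ash layer in 1966 − 582 = 1384 CE.

1384 CE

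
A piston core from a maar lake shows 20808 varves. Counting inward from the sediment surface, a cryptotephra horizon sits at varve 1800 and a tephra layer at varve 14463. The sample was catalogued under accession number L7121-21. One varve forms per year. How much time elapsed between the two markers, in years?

12663 years

Separation: 14463 − 1800 = 12663 varves.
At one varve per year, 12663 years elapsed between them.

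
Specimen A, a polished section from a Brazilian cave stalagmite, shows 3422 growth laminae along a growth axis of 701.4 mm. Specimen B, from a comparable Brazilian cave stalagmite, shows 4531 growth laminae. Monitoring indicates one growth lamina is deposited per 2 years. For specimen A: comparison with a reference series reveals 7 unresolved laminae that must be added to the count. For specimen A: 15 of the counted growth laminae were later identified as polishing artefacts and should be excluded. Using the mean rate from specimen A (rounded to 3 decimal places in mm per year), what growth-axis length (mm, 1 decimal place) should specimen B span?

Specimen A: adjusted count: 3422 − 15 + 7 = 3414 growth laminae.
Specimen A: 3414 growth laminae at 2 years each span 3414 × 2 = 6828 years.
A: 701.4 mm over 6828 years gives 701.4 / 6828 ≈ 0.103 mm/year.
Specimen B: 4531 growth laminae at 2 years each span 4531 × 2 = 9062 years. B's length ≈ 0.103 × 9062 = 933.4 mm.

933.4 mm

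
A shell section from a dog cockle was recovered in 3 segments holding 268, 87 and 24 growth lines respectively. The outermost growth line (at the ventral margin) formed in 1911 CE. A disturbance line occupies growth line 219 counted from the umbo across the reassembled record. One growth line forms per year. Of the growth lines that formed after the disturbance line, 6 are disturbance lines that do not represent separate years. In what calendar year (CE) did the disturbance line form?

1757 CE

Total growth lines = 268 + 87 + 24 = 379.
The disturbance line sits at growth line 219 from the umbo, so 379 − 219 = 160 growth lines formed after it.
Removing the 6 false growth lines leaves 160 − 6 = 154 true growth lines beyond the disturbance line.
The growth line at the ventral margin is 1911 CE, so the disturbance line dates to 1911 − 154 = 1757 CE.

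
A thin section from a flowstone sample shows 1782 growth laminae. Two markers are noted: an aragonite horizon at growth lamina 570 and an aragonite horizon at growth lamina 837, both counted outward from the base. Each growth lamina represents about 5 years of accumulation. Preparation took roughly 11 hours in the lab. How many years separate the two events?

Separation: 837 − 570 = 267 growth laminae.
At 5 years per growth lamina, 267 × 5 = 1335 years.

1335 years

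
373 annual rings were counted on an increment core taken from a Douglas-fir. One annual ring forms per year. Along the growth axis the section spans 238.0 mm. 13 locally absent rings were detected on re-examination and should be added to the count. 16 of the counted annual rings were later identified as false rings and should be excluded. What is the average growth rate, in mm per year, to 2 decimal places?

Adjusted count: 373 − 16 + 13 = 370 annual rings.
238.0 mm over 370 years gives 238.0 / 370 ≈ 0.64 mm per year.

0.64 mm per year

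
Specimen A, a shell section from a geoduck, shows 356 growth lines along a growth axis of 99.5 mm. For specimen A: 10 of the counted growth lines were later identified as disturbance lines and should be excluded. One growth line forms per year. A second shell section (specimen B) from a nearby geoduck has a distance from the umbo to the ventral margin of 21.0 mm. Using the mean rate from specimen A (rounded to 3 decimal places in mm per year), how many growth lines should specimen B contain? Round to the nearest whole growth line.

73 growth lines

Specimen A: after corrections the count is 356 − 10 = 346 growth lines.
A: Mean rate = 99.5 mm / 346 years ≈ 0.288 mm per year.
Specimen B: 21.0 mm / 0.288 mm per year = 72.92 years ≈ 73 growth lines.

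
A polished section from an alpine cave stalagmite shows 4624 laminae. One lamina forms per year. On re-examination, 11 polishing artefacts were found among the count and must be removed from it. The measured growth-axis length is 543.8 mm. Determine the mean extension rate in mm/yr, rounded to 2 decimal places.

True lamina count = 4624 − 11 = 4613.
543.8 mm over 4613 years gives 543.8 / 4613 ≈ 0.12 mm/yr.

0.12 mm/yr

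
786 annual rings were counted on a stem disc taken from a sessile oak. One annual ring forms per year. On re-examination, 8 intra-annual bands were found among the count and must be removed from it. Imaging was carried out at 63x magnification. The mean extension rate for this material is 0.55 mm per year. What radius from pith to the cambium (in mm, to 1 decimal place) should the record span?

427.9 mm

Correcting the raw count gives 786 − 8 = 778 true annual rings.
Predicted length = 0.55 mm/year × 778 years = 427.9 mm.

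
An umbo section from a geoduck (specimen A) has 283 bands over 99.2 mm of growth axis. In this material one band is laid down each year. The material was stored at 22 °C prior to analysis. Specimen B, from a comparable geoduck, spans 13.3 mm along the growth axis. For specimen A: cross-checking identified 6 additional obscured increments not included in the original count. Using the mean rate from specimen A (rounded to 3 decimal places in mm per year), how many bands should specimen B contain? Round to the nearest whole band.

39 bands

Specimen A: adjusted count: 283 + 6 = 289 bands.
A: Mean rate = 99.2 mm / 289 years ≈ 0.343 mm per year.
Specimen B: 13.3 mm / 0.343 mm per year = 38.78 years ≈ 39 bands.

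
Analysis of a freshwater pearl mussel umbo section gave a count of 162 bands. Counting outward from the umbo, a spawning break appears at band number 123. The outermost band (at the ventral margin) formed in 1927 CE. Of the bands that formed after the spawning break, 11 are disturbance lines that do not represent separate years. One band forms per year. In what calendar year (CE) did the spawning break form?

1899 CE

The spawning break sits at band 123 from the umbo, so 162 − 123 = 39 bands formed after it.
Removing the 11 false bands leaves 39 − 11 = 28 true bands beyond the spawning break.
The band at the ventral margin is 1927 CE, so the spawning break dates to 1927 − 28 = 1899 CE.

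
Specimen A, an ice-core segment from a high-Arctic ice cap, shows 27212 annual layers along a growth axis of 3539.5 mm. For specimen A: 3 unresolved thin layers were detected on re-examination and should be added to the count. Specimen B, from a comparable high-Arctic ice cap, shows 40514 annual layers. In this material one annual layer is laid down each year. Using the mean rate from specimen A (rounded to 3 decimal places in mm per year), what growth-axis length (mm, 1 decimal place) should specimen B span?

Specimen A: adjusted count: 27212 + 3 = 27215 annual layers.
A: Mean rate = 3539.5 mm / 27215 years ≈ 0.130 mm/year.
For B, 0.130 mm/year × 40514 years = 5266.8 mm.

5266.8 mm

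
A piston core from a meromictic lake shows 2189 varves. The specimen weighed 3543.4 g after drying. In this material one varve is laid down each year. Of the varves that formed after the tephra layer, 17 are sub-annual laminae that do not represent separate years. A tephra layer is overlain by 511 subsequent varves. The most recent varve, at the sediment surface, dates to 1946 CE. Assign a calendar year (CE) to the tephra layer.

1452 CE

511 varves post-date the tephra layer.
Removing the 17 false varves leaves 511 − 17 = 494 true varves beyond the tephra layer.
The varve at the sediment surface is 1946 CE, so the tephra layer dates to 1946 − 494 = 1452 CE.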